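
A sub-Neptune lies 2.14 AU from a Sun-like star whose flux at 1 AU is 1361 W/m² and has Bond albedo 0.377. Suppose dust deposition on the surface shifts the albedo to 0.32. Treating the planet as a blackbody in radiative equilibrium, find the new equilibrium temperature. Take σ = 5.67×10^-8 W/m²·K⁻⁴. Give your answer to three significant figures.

Irradiance scales as 1/d², so S = 1361 W/m² × (1/2.14)² = 297.2 W/m².
New equilibrium: T₂ = [(1−0.32)·297.2/(4σ)]^(1/4) = 172.8 K.

173 K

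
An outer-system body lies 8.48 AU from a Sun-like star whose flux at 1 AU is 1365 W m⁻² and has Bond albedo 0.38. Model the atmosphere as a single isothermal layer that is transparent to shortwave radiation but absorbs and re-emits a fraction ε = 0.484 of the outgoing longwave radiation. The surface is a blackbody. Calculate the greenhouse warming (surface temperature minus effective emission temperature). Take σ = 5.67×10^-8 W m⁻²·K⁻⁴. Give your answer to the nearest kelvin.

Flux at the orbit: S = 1365/(8.48)² = 18.98 W m⁻².
The planet radiates to space at T_e = [S(1−α)/(4σ)]^(1/4) = 84.87 K.
The surface balance (absorbed SW + ε·downward IR = σT_s⁴) with T_a⁴ = T_s⁴/2 reduces to T_s = T_e·[2/(2−ε)]^¼ = 90.96 K.
The atmosphere warms the surface by 6.087 K.

6 K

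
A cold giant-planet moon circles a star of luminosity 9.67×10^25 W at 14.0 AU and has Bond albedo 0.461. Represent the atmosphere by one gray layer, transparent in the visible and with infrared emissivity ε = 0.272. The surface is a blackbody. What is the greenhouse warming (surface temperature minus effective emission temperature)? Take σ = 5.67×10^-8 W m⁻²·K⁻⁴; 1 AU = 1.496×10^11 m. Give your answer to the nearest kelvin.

2 K

Orbital distance: d = 14.0 AU = 2.094×10^12 m.
Spreading L over a sphere of radius d: S = 9.67×10^25/(4π·2.09×10^12²) = 1.754 W m⁻².
At the top of the atmosphere, σT_e⁴ = S(1−α)/4 = 0.2364 W m⁻², giving T_e = 45.19 K.
The surface balance (absorbed SW + ε·downward IR = σT_s⁴) with T_a⁴ = T_s⁴/2 reduces to T_s = T_e·[2/(2−ε)]^¼ = 46.87 K.
The atmosphere warms the surface by 1.682 K.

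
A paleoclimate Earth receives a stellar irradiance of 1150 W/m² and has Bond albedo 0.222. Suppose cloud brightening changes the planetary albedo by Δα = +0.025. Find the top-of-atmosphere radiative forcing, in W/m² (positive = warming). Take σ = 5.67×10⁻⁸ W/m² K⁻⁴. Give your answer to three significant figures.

-7.19 W/m²

TOA radiative forcing: ΔF = −S·Δα/4 = −1150·(+0.025)/4 = -7.188 W/m².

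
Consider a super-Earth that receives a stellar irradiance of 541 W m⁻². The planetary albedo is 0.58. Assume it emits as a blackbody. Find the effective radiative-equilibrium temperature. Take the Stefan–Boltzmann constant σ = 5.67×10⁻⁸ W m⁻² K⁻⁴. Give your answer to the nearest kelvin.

178 kelvin

The planet absorbs (1−α)S over its disc πR² and re-emits over 4πR², so the mean absorbed flux is (1−0.58)·541.0/4 = 56.81 W m⁻².
Set σT⁴ = 56.81 → T = (56.81/σ)^(1/4) = 177.9 K.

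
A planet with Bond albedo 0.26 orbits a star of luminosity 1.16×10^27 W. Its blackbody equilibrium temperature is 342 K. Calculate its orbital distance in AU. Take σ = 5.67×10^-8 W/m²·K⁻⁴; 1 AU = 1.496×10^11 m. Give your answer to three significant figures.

The flux needed for this T is 4σT⁴/(1−0.26) = 4193 W/m².
From L = 4πd²S, d = √(1.16×10^27/(4π·4193)) = 1.484×10^11 m = 0.9918 AU.

0.992 AU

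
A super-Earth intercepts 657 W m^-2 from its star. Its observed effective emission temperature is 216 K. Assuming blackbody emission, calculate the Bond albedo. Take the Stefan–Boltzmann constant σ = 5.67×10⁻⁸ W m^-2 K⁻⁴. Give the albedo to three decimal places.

Energy balance: S(1−α)/4 = σT⁴, so 1−α = 4σT⁴/S.
σT⁴ = 123.4 W m^-2, so 4σT⁴ = 493.7 W m^-2.
1−α = 493.7/657.0 = 0.7514, so α = 0.2486.

0.249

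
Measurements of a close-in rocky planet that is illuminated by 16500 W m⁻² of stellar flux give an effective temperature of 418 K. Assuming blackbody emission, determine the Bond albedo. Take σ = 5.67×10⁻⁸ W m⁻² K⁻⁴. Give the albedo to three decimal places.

Energy balance: S(1−α)/4 = σT⁴, so 1−α = 4σT⁴/S.
σT⁴ = 1731 W m⁻², so 4σT⁴ = 6924 W m⁻².
Hence α = 1 − 6924/16500 = 0.5804.

0.580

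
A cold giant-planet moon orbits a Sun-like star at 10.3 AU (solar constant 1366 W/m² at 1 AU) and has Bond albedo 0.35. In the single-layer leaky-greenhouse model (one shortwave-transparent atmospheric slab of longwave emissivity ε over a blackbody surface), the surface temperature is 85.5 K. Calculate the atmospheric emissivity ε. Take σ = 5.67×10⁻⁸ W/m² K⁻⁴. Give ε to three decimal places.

Flux at the orbit: S = 1366/(10.3)² = 12.88 W/m².
Effective temperature: T_e = [S(1−α)/(4σ)]^(1/4) = 77.94 K.
T_s⁴ = T_e⁴·2/(2−ε) → ε = 2 − 2(T_e/T_s)⁴ = 2 − 2·(77.94/85.5)⁴ = 0.6189.

0.619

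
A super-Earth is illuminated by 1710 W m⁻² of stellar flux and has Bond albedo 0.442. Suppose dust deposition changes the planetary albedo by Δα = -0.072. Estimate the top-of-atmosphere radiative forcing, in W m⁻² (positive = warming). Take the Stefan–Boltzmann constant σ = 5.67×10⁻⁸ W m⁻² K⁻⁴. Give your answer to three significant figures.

30.8 W m⁻²

ΔF = −(S/4)Δα = −(1710/4)×(-0.072) = 30.78 W m⁻².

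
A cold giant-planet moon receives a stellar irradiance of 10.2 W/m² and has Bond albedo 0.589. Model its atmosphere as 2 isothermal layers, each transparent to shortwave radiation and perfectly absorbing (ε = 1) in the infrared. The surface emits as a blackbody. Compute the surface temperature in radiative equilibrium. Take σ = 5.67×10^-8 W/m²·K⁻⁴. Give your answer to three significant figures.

OLR = S(1−α)/4 = 1.048 W/m²; the top layer radiates at T_e = 65.57 K.
Layer-by-layer balance gives σT_s⁴ = (N+1)σT_e⁴, so T_s = 3^¼·65.57 = 86.29 K.

86.3 kelvin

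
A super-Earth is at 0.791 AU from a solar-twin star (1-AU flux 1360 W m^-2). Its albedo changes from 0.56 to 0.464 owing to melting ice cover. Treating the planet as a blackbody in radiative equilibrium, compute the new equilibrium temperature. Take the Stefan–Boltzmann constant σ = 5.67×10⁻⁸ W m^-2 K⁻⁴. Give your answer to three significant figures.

By the inverse-square law, S = 1360/0.791² = 2174 W m^-2.
T₂ = [S(1−α₂)/(4σ)]^(1/4) = [2174·0.536/(4σ)]^(1/4) = 267.7 K.

268 K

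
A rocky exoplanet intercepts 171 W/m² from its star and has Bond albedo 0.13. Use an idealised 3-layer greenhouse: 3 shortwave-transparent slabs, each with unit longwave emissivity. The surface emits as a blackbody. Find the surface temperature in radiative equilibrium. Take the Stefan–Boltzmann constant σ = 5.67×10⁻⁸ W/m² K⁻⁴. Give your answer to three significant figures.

OLR = S(1−α)/4 = 37.19 W/m²; the top layer radiates at T_e = 160.0 K.
With N = 3 opaque layers, T_s = (N+1)^(1/4)·T_e = 4^(1/4)·160.0 = 226.3 K.

226 K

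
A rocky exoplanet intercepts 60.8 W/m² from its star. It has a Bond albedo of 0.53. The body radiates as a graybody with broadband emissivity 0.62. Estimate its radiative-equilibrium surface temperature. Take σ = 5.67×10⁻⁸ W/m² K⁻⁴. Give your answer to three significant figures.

119 K

Absorbed flux (global mean): S(1−α)/4 = 60.80·0.47/4 = 7.144 W/m².
Radiative balance εσT⁴ = 7.144 gives T = [7.144/(0.62·σ)]^(1/4) = 119.4 K.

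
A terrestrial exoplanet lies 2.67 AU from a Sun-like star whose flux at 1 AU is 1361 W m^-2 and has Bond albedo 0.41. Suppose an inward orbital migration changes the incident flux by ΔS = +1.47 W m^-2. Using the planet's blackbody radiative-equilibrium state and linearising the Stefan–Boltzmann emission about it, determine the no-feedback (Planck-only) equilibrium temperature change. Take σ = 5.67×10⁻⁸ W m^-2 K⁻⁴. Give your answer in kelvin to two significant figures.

By the inverse-square law, S = 1361/2.67² = 190.9 W m^-2.
Reference equilibrium: T_e = [S(1−α)/(4σ)]^(1/4) = 149.3 K.
Only a fraction (1−α) is absorbed and it's spread over 4πR², so ΔF = (1−α)ΔS/4 = 0.2168 W m^-2.
Planck response: λ_P = 4σT_e³ = 4·5.67×10⁻⁸·(149.3)³ = 0.7545 W m^-2/K.
So ΔT₀ = 0.2168/0.7545 = 0.287 K.

0.29 K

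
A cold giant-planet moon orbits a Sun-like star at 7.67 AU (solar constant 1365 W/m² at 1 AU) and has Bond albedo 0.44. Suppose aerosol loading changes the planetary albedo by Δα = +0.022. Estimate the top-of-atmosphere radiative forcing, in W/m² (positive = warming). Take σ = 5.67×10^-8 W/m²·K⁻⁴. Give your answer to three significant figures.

-0.128 W/m²

By the inverse-square law, S = 1365/7.67² = 23.20 W/m².
The change in absorbed flux is Δ[S(1−α)/4] = −SΔα/4 = -0.1276 W/m².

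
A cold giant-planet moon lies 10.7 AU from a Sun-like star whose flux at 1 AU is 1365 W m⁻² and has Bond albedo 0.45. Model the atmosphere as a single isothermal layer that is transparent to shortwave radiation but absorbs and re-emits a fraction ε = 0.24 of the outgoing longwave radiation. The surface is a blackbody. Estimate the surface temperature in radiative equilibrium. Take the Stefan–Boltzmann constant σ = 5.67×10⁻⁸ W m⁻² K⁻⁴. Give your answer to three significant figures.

By the inverse-square law, S = 1365/10.7² = 11.92 W m⁻².
The planet radiates to space at T_e = [S(1−α)/(4σ)]^(1/4) = 73.33 K.
Surface balance with a leaky layer gives σT_s⁴ = σT_e⁴·2/(2−ε), so T_s = T_e·[2/(2−0.24)]^(1/4) = 75.71 K.

75.7 K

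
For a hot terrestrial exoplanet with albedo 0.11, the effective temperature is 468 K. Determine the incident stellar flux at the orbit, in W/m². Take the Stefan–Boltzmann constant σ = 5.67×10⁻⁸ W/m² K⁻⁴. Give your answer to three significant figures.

Invert the energy balance for S: S = 4σT⁴/(1−α).
The emitted flux is σT⁴ = 2720 W/m².
S = 4·2720/0.89 = 12220 W/m².

12200 W/m²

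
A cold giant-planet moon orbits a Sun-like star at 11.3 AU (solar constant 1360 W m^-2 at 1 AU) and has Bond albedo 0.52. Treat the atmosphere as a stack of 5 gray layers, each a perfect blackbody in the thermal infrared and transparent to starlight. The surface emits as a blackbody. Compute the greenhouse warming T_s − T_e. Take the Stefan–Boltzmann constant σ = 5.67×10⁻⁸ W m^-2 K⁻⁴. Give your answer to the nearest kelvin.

By the inverse-square law, S = 1360/11.3² = 10.65 W m^-2.
The effective emission temperature is T_e = [S(1−α)/(4σ)]^¼ = 68.90 K.
T_s = (N+1)^(1/4)·T_e = 107.8 K.
So the greenhouse effect raises the surface by 107.8 − 68.90 = 38.94 K.

39 K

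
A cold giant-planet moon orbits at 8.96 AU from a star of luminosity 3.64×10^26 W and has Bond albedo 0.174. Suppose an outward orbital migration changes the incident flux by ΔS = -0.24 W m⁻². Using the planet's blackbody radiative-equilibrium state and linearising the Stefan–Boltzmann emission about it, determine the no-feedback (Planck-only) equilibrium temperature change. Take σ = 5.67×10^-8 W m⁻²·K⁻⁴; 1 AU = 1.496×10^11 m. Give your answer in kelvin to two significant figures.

-0.33 K

Orbital distance: d = 8.96 AU = 1.340×10^12 m.
Flux at the orbit: S = L/(4πd²) = 3.64×10^26/(4π·(1.34×10^12)²) = 16.12 W m⁻².
Reference equilibrium: T_e = [S(1−α)/(4σ)]^(1/4) = 87.54 K.
TOA radiative forcing: ΔF = (1−α)ΔS/4 = 0.826·(-0.24)/4 = -0.04956 W m⁻².
Planck response: λ_P = 4σT_e³ = 4·5.67×10⁻⁸·(87.54)³ = 0.1521 W m⁻²/K.
Hence the no-feedback warming is ΔF/(4σT_e³) = -0.326 K.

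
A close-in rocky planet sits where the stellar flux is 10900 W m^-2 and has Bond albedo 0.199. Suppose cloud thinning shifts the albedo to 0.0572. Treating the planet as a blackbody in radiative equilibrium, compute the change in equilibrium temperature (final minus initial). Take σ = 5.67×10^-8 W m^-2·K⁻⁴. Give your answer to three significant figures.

With α = 0.199, T₁ = 442.9 K.
With α = 0.0572, T₂ = 461.4 K.
ΔT = T₂ − T₁ = 18.42 K.

18.4 K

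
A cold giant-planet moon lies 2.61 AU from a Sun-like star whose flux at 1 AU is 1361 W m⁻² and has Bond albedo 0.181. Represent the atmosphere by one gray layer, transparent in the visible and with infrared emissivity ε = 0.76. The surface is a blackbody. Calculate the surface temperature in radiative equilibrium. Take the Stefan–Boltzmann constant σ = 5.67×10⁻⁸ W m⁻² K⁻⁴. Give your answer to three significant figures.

185 K

Flux at the orbit: S = 1361/(2.61)² = 199.8 W m⁻².
The planet radiates to space at T_e = [S(1−α)/(4σ)]^(1/4) = 163.9 K.
The surface balance (absorbed SW + ε·downward IR = σT_s⁴) with T_a⁴ = T_s⁴/2 reduces to T_s = T_e·[2/(2−ε)]^¼ = 184.7 K.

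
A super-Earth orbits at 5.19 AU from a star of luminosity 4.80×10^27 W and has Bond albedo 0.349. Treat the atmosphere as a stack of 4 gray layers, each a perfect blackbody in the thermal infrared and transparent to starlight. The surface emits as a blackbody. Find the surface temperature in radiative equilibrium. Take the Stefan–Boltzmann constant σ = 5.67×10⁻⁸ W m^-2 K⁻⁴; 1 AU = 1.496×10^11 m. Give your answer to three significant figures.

309 K

Orbital distance: d = 5.19 AU = 7.764×10^11 m.
S = L/(4πd²) = 633.6 W m^-2.
The effective emission temperature is T_e = [S(1−α)/(4σ)]^¼ = 206.5 K.
With N = 4 opaque layers, T_s = (N+1)^(1/4)·T_e = 5^(1/4)·206.5 = 308.8 K.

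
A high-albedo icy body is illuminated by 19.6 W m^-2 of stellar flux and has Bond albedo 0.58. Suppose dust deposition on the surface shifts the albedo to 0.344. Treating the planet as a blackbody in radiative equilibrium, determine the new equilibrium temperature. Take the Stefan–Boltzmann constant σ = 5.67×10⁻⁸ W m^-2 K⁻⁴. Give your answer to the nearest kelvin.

87 kelvin

New equilibrium: T₂ = [(1−0.344)·19.60/(4σ)]^(1/4) = 86.77 K.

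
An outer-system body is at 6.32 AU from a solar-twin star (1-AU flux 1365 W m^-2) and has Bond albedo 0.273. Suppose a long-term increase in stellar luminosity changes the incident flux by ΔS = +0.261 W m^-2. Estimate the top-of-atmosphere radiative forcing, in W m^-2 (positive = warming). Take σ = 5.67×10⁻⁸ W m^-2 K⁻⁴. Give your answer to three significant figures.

0.0474 W m^-2

Irradiance scales as 1/d², so S = 1365 W m^-2 × (1/6.32)² = 34.17 W m^-2.
ΔF = Δ[S(1−α)]/4 = (1−0.273)·+0.261/4 = 0.04744 W m^-2.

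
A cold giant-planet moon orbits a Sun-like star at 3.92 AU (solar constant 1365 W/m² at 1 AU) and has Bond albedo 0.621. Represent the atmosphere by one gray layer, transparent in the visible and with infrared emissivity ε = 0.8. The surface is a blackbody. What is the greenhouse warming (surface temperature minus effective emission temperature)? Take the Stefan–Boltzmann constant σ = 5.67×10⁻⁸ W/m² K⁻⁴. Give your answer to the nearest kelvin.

By the inverse-square law, S = 1365/3.92² = 88.83 W/m².
The planet radiates to space at T_e = [S(1−α)/(4σ)]^(1/4) = 110.4 K.
For a single slab of emissivity ε, T_s⁴ = 2T_e⁴/(2−ε); thus T_s = 110.4·(1.667)^(1/4) = 125.4 K.
T_s − T_e = 125.4 − 110.4 = 15.04 K.

15 kelvin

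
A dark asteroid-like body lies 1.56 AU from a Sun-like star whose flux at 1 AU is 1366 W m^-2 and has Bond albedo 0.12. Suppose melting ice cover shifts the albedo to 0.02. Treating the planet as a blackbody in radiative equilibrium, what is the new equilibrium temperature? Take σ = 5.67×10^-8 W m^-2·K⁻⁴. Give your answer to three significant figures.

Flux at the orbit: S = 1366/(1.56)² = 561.3 W m^-2.
With the new albedo, S(1−α₂)/4 = 137.5 W m^-2, so T₂ = 221.9 K.

222 kelvin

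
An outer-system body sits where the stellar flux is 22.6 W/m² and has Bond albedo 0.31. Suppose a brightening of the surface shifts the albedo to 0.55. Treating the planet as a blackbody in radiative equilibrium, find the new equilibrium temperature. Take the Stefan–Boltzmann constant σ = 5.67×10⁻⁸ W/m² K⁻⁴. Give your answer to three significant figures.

New equilibrium: T₂ = [(1−0.55)·22.60/(4σ)]^(1/4) = 81.83 K.

81.8 K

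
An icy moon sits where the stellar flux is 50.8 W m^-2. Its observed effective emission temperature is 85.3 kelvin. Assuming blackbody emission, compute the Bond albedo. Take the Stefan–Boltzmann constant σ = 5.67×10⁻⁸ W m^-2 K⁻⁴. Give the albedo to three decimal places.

Energy balance: S(1−α)/4 = σT⁴, so 1−α = 4σT⁴/S.
σT⁴ = 3.002 W m^-2, so 4σT⁴ = 12.01 W m^-2.
Hence α = 1 − 12.01/50.80 = 0.7636.

0.764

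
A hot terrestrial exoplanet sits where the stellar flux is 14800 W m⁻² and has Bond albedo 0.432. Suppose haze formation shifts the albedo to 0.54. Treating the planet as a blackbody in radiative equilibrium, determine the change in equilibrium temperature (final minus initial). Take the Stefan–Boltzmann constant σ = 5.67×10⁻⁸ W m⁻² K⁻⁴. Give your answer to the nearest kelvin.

-23 kelvin

Initial: T₁ = [S(1−0.432)/(4σ)]^(1/4) = 438.8 K.
After:  T₂ = [14800·0.46/(4σ)]^(1/4) = 416.2 K.
Change: 416.2 − 438.8 = -22.53 K.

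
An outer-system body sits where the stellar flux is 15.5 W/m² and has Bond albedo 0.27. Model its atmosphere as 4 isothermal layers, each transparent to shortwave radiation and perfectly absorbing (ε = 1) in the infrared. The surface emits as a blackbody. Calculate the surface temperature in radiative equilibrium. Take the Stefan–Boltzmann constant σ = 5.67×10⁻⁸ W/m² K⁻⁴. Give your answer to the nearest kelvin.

126 K

Top-of-atmosphere balance: σT_e⁴ = S(1−α)/4 = 2.829 W/m² → T_e = 84.04 K.
With N = 4 opaque layers, T_s = (N+1)^(1/4)·T_e = 5^(1/4)·84.04 = 125.7 K.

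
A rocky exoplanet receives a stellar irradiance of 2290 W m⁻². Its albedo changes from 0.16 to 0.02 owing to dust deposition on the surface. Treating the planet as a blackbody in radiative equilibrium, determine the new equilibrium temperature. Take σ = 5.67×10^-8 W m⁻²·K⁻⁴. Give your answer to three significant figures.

315 K

T₂ = [S(1−α₂)/(4σ)]^(1/4) = [2290·0.98/(4σ)]^(1/4) = 315.4 K.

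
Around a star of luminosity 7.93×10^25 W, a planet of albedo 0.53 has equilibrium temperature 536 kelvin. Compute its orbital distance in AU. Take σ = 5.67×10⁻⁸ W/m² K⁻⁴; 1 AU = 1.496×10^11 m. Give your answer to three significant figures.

The flux needed for this T is 4σT⁴/(1−0.53) = 39830 W/m².
S = L/(4πd²) → d = √(L/4πS) = √(7.93×10^25/(4π·39830)) = 1.259×10^10 m = 0.08414 AU.

0.0841 AU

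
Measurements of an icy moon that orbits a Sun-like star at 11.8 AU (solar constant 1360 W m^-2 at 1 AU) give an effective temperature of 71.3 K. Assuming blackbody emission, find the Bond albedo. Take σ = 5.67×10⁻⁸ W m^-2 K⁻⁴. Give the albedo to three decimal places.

Flux at the orbit: S = 1360/(11.8)² = 9.767 W m^-2.
From σT⁴ = S(1−α)/4 we invert for α: 1−α = 4σT⁴/S.
σT⁴ = 1.465 W m^-2, so 4σT⁴ = 5.861 W m^-2.
Hence α = 1 − 5.861/9.767 = 0.3999.

0.400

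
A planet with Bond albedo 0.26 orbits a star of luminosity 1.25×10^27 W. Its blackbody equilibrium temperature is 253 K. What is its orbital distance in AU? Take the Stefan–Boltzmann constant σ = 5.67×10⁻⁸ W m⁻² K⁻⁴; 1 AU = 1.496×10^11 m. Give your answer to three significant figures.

1.88 AU

Energy balance gives S = 4σT⁴/(1−α) = 1256 W m⁻².
From L = 4πd²S, d = √(1.25×10^27/(4π·1256)) = 2.815×10^11 m = 1.881 AU.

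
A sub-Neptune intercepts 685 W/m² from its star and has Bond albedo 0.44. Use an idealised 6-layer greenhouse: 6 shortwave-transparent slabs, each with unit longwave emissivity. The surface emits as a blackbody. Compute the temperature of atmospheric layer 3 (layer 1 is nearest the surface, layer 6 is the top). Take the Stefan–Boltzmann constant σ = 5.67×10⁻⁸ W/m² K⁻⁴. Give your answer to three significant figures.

Top-of-atmosphere balance: σT_e⁴ = S(1−α)/4 = 95.90 W/m² → T_e = 202.8 K.
The net upward flux σT_e⁴ is constant between every pair of levels, so T_k⁴ = (N+1−k)T_e⁴.
With k = 3: T_3 = (6+1−3)^¼·202.8 K = 286.8 K.

287 kelvin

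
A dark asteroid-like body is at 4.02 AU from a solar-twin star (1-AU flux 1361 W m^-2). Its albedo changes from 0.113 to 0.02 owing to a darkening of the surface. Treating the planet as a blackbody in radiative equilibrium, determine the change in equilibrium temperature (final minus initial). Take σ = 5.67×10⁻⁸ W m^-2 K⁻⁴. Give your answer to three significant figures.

3.40 K

By the inverse-square law, S = 1361/4.02² = 84.22 W m^-2.
Initial: T₁ = [S(1−0.113)/(4σ)]^(1/4) = 134.7 K.
After:  T₂ = [84.22·0.98/(4σ)]^(1/4) = 138.1 K.
Change: 138.1 − 134.7 = 3.400 K.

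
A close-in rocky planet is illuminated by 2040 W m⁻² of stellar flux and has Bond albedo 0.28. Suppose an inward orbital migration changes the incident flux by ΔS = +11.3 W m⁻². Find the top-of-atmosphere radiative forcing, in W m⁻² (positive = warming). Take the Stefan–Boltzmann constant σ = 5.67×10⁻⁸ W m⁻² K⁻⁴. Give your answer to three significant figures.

TOA radiative forcing: ΔF = (1−α)ΔS/4 = 0.72·(+11.3)/4 = 2.034 W m⁻².

2.03 W m⁻²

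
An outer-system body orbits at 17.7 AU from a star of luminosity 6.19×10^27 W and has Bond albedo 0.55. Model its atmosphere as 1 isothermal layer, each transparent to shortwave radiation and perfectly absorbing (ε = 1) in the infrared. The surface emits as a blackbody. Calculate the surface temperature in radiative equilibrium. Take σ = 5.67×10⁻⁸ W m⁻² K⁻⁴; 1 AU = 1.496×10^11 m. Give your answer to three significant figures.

129 kelvin

d = 17.7 × 1.496×10^11 m = 2.648×10^12 m.
Spreading L over a sphere of radius d: S = 6.19×10^27/(4π·2.65×10^12²) = 70.25 W m⁻².
The effective emission temperature is T_e = [S(1−α)/(4σ)]^¼ = 108.7 K.
For an N-layer opaque stack, T_s⁴ = (N+1)T_e⁴, hence T_s = (2)^(1/4)×108.7 K = 129.2 K.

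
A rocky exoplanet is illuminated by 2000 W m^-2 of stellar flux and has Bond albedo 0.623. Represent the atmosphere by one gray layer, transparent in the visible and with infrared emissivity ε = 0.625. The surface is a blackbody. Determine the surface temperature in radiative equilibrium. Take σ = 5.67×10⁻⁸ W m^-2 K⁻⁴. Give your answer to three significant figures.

Effective emission temperature (TOA balance): σT_e⁴ = S(1−α)/4 = 188.5 W m^-2 → T_e = 240.1 K.
For a single slab of emissivity ε, T_s⁴ = 2T_e⁴/(2−ε); thus T_s = 240.1·(1.455)^(1/4) = 263.7 K.

264 K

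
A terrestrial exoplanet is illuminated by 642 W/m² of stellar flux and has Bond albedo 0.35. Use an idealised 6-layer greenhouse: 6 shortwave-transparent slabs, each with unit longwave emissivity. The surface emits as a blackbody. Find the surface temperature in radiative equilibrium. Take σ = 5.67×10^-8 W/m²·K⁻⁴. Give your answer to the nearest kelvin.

337 K

The effective emission temperature is T_e = [S(1−α)/(4σ)]^¼ = 207.1 K.
With N = 6 opaque layers, T_s = (N+1)^(1/4)·T_e = 7^(1/4)·207.1 = 336.9 K.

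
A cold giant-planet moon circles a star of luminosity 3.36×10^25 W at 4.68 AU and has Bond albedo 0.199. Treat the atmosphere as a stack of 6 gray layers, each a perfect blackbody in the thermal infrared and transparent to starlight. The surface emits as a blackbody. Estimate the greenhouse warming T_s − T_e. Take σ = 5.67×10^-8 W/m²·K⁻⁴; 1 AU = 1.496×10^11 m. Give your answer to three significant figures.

d = 4.68 × 1.496×10^11 m = 7.001×10^11 m.
Spreading L over a sphere of radius d: S = 3.36×10^25/(4π·7.00×10^11²) = 5.455 W/m².
Top-of-atmosphere balance: σT_e⁴ = S(1−α)/4 = 1.092 W/m² → T_e = 66.25 K.
Surface: T_s = (7)^¼·T_e = 107.8 K.
So the greenhouse effect raises the surface by 107.8 − 66.25 = 41.51 K.

41.5 K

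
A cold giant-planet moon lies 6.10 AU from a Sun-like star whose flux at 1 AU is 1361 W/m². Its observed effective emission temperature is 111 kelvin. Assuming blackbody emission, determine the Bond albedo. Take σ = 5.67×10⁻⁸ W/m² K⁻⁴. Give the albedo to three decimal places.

0.059

Flux at the orbit: S = 1361/(6.10)² = 36.58 W/m².
Energy balance: S(1−α)/4 = σT⁴, so 1−α = 4σT⁴/S.
σT⁴ = 8.607 W/m², so 4σT⁴ = 34.43 W/m².
Hence α = 1 − 34.43/36.58 = 0.0587.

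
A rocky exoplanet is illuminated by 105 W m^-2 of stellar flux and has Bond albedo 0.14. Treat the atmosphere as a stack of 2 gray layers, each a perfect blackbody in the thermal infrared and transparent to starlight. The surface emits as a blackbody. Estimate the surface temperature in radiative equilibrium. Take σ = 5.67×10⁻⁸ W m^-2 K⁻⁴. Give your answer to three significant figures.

186 kelvin

OLR = S(1−α)/4 = 22.57 W m^-2; the top layer radiates at T_e = 141.3 K.
Layer-by-layer balance gives σT_s⁴ = (N+1)σT_e⁴, so T_s = 3^¼·141.3 = 185.9 K.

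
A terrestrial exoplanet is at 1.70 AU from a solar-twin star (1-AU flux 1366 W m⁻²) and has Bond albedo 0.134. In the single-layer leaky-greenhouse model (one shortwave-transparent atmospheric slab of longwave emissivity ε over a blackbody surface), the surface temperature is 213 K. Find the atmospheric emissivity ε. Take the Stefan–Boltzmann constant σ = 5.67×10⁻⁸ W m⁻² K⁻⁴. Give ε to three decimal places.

0.246

Irradiance scales as 1/d², so S = 1366 W m⁻² × (1/1.70)² = 472.7 W m⁻².
TOA balance gives T_e = 206.1 K.
T_s⁴ = T_e⁴·2/(2−ε) → ε = 2 − 2(T_e/T_s)⁴ = 2 − 2·(206.1/213)⁴ = 0.2464.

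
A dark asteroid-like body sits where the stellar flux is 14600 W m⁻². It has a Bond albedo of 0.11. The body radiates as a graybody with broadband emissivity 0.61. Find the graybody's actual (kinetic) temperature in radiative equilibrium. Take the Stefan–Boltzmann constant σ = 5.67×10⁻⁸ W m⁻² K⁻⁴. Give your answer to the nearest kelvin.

Absorbed flux (global mean): S(1−α)/4 = 14600·0.89/4 = 3248 W m⁻².
Radiative balance εσT⁴ = 3248 gives T = [3248/(0.61·σ)]^(1/4) = 553.6 K.

554 K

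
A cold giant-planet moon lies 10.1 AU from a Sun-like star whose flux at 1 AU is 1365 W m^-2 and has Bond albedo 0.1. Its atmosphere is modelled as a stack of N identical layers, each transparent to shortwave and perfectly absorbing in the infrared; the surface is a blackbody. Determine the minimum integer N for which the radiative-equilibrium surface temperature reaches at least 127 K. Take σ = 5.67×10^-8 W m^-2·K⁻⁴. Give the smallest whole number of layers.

4

Flux at the orbit: S = 1365/(10.1)² = 13.38 W m^-2.
OLR = S(1−α)/4 = 3.011 W m^-2; the top layer radiates at T_e = 85.36 K.
T_s = (N+1)^(1/4)·T_e ≥ 127 K requires N+1 ≥ (T_s/T_e)⁴ = (127/85.36)⁴ = 4.899.
So N ≥ 3.899; the smallest integer is N = 4.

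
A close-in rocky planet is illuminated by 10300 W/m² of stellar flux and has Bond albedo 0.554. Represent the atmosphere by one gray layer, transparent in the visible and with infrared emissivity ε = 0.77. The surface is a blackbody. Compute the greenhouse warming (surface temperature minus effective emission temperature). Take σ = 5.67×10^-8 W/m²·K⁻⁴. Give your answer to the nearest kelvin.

49 kelvin

At the top of the atmosphere, σT_e⁴ = S(1−α)/4 = 1148 W/m², giving T_e = 377.3 K.
Surface balance with a leaky layer gives σT_s⁴ = σT_e⁴·2/(2−ε), so T_s = T_e·[2/(2−0.77)]^(1/4) = 426.0 K.
Greenhouse warming: T_s − T_e = 48.75 K.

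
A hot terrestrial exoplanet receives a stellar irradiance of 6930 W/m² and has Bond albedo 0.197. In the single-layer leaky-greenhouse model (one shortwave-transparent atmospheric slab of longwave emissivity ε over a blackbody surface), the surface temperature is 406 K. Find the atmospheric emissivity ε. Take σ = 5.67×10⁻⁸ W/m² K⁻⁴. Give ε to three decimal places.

0.194

Effective temperature: T_e = [S(1−α)/(4σ)]^(1/4) = 395.8 K.
Inverting T_s⁴ = 2T_e⁴/(2−ε): (T_e/T_s)⁴ = 0.9030, so ε = 2(1 − 0.9030) = 0.1939.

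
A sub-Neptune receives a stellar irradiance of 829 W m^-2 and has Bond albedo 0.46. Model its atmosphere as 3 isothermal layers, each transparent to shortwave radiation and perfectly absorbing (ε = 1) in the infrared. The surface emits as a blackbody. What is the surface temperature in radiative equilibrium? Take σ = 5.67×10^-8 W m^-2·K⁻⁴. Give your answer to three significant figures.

OLR = S(1−α)/4 = 111.9 W m^-2; the top layer radiates at T_e = 210.8 K.
For an N-layer opaque stack, T_s⁴ = (N+1)T_e⁴, hence T_s = (4)^(1/4)×210.8 K = 298.1 K.

298 K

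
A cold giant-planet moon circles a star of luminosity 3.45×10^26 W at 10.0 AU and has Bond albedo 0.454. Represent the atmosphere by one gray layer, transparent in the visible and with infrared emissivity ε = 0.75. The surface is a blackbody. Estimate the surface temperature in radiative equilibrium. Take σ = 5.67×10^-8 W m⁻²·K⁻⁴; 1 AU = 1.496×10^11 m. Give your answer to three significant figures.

82.9 K

d = 10.0 × 1.496×10^11 m = 1.496×10^12 m.
Flux at the orbit: S = L/(4πd²) = 3.45×10^26/(4π·(1.50×10^12)²) = 12.27 W m⁻².
At the top of the atmosphere, σT_e⁴ = S(1−α)/4 = 1.674 W m⁻², giving T_e = 73.72 K.
The surface balance (absorbed SW + ε·downward IR = σT_s⁴) with T_a⁴ = T_s⁴/2 reduces to T_s = T_e·[2/(2−ε)]^¼ = 82.91 K.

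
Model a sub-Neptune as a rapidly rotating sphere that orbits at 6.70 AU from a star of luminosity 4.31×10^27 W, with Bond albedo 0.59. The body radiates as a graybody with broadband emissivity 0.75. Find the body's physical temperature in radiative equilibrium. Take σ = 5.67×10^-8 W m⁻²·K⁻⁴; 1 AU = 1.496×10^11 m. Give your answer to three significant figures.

d = 6.70 × 1.496×10^11 m = 1.002×10^12 m.
S = L/(4πd²) = 341.4 W m⁻².
The planet absorbs (1−α)S over its disc πR² and re-emits over 4πR², so the mean absorbed flux is (1−0.59)·341.4/4 = 34.99 W m⁻².
Radiative balance εσT⁴ = 34.99 gives T = [34.99/(0.75·σ)]^(1/4) = 169.4 K.

169 kelvin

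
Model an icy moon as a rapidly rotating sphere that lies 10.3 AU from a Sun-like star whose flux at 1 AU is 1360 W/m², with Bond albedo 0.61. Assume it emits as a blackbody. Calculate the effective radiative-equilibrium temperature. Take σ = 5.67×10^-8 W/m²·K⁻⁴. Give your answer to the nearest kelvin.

69 K

Flux at the orbit: S = 1360/(10.3)² = 12.82 W/m².
The planet absorbs (1−α)S over its disc πR² and re-emits over 4πR², so the mean absorbed flux is (1−0.61)·12.82/4 = 1.250 W/m².
Balancing against σT⁴: T = (1.250/5.67×10⁻⁸)^(1/4) = 68.52 K.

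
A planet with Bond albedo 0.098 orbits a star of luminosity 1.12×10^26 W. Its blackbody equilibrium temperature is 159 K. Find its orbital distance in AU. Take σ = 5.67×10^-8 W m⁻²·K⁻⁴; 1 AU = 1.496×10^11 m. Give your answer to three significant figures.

The flux needed for this T is 4σT⁴/(1−0.098) = 160.7 W m⁻².
S = L/(4πd²) → d = √(L/4πS) = √(1.12×10^26/(4π·160.7)) = 2.355×10^11 m = 1.574 AU.

1.57 AU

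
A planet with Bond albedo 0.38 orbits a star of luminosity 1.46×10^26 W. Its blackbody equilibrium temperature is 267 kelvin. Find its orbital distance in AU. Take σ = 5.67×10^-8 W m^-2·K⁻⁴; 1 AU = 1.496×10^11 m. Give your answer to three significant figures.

Required flux: S = 4σT⁴/(1−α) = 1859 W m^-2.
S = L/(4πd²) → d = √(L/4πS) = √(1.46×10^26/(4π·1859)) = 7.905×10^10 m = 0.5284 AU.

0.528 AU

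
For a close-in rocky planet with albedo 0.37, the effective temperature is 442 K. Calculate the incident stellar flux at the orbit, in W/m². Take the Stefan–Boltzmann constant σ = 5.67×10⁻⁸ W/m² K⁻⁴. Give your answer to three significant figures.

13700 W/m²

Invert the energy balance for S: S = 4σT⁴/(1−α).
The emitted flux is σT⁴ = 2164 W/m².
So S = 4×2164/(1−0.37) = 13740 W/m².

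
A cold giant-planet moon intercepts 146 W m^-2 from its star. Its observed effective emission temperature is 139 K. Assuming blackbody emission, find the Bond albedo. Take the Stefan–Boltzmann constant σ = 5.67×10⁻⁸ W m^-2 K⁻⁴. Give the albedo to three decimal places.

From σT⁴ = S(1−α)/4 we invert for α: 1−α = 4σT⁴/S.
4σT⁴ = 4·5.67×10⁻⁸·(139)⁴ = 84.66 W m^-2.
Hence α = 1 − 84.66/146.0 = 0.4201.

0.420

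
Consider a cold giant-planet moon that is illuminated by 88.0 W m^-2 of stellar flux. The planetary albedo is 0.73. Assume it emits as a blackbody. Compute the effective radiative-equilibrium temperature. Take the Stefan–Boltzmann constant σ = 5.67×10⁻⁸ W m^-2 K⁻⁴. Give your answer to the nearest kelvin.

The planet absorbs (1−α)S over its disc πR² and re-emits over 4πR², so the mean absorbed flux is (1−0.73)·88.00/4 = 5.940 W m^-2.
Set σT⁴ = 5.940 → T = (5.940/σ)^(1/4) = 101.2 K.

101 K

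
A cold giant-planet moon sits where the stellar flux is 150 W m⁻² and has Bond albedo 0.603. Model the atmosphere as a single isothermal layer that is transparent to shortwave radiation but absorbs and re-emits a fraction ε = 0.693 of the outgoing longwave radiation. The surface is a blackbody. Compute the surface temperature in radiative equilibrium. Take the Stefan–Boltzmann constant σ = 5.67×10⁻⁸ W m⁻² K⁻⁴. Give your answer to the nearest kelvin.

142 K

At the top of the atmosphere, σT_e⁴ = S(1−α)/4 = 14.89 W m⁻², giving T_e = 127.3 K.
The surface balance (absorbed SW + ε·downward IR = σT_s⁴) with T_a⁴ = T_s⁴/2 reduces to T_s = T_e·[2/(2−ε)]^¼ = 141.6 K.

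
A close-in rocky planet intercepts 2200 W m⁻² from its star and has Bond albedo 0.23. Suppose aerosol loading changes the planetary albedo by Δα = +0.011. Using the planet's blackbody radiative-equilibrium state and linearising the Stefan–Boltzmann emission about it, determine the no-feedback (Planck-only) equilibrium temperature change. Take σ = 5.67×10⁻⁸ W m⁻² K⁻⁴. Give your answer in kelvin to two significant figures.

-1.0 K

Unperturbed T_e = [2200·(1−0.23)/(4σ)]^¼ = 294.0 K.
ΔF = −(S/4)Δα = −(2200/4)×(+0.011) = -6.050 W m⁻².
The Planck feedback parameter is 4σT_e³ = 5.762 W m⁻²/K.
Hence the no-feedback warming is ΔF/(4σT_e³) = -1.05 K.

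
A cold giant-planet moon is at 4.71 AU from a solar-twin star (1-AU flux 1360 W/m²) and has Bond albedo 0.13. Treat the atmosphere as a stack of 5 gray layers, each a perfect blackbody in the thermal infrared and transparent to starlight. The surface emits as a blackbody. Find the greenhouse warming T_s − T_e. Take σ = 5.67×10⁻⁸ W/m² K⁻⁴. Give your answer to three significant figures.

Irradiance scales as 1/d², so S = 1360 W/m² × (1/4.71)² = 61.31 W/m².
Top-of-atmosphere balance: σT_e⁴ = S(1−α)/4 = 13.33 W/m² → T_e = 123.8 K.
Surface: T_s = (6)^¼·T_e = 193.8 K.
Warming: T_s − T_e = 69.98 K.

70.0 K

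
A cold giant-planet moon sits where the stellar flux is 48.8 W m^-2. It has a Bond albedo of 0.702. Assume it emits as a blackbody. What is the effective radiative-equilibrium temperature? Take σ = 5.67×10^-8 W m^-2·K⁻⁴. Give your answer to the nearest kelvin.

Absorbed flux (global mean): S(1−α)/4 = 48.80·0.298/4 = 3.636 W m^-2.
Balancing against σT⁴: T = (3.636/5.67×10⁻⁸)^(1/4) = 89.48 K.

89 kelvin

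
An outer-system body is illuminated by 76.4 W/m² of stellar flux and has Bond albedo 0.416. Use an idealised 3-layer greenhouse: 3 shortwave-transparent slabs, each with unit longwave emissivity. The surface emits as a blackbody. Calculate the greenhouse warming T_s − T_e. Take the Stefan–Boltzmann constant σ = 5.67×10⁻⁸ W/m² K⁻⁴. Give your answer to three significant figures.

49.1 K

OLR = S(1−α)/4 = 11.15 W/m²; the top layer radiates at T_e = 118.4 K.
Surface: T_s = (4)^¼·T_e = 167.5 K.
Warming: T_s − T_e = 49.06 K.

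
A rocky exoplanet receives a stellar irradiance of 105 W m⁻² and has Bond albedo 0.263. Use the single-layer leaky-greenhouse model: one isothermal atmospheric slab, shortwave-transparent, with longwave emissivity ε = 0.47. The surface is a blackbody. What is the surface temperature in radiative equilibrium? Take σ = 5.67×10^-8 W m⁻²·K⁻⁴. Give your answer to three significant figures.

At the top of the atmosphere, σT_e⁴ = S(1−α)/4 = 19.35 W m⁻², giving T_e = 135.9 K.
Surface balance with a leaky layer gives σT_s⁴ = σT_e⁴·2/(2−ε), so T_s = T_e·[2/(2−0.47)]^(1/4) = 145.3 K.

145 K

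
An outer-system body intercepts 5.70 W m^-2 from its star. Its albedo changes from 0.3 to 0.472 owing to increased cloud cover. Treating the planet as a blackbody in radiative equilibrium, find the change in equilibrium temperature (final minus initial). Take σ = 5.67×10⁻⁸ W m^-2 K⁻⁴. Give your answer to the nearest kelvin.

-4 kelvin

Before: T₁ = [5.700·0.7/(4σ)]^(1/4) = 64.76 K.
Final:   T₂ = [S(1−0.472)/(4σ)]^(1/4) = 60.36 K.
Change: 60.36 − 64.76 = -4.408 K.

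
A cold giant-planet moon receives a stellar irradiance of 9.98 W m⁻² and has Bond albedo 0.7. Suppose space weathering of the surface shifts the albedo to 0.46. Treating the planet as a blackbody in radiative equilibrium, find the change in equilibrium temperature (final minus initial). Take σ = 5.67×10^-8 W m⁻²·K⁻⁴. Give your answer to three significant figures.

Before: T₁ = [9.980·0.3/(4σ)]^(1/4) = 60.28 K.
With α = 0.46, T₂ = 69.82 K.
Change: 69.82 − 60.28 = 9.541 K.

9.54 K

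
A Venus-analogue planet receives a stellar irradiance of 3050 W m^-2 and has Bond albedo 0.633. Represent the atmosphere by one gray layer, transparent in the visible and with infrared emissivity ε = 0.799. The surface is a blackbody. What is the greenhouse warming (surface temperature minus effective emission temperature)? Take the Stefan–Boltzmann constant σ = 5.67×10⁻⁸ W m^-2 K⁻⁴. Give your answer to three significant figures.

36.0 kelvin

The planet radiates to space at T_e = [S(1−α)/(4σ)]^(1/4) = 265.1 K.
Surface balance with a leaky layer gives σT_s⁴ = σT_e⁴·2/(2−ε), so T_s = T_e·[2/(2−0.799)]^(1/4) = 301.1 K.
T_s − T_e = 301.1 − 265.1 = 36.04 K.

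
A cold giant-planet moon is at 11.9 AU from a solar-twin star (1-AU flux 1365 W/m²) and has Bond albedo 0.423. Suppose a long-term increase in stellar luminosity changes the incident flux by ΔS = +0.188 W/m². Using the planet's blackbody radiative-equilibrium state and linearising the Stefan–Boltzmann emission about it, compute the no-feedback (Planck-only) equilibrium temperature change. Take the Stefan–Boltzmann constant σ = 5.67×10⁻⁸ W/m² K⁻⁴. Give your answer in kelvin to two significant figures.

0.34 K

Irradiance scales as 1/d², so S = 1365 W/m² × (1/11.9)² = 9.639 W/m².
Unperturbed T_e = [9.639·(1−0.423)/(4σ)]^¼ = 70.37 K.
ΔF = Δ[S(1−α)]/4 = (1−0.423)·+0.188/4 = 0.02712 W/m².
Planck response: λ_P = 4σT_e³ = 4·5.67×10⁻⁸·(70.37)³ = 0.07904 W/m²/K.
ΔT₀ = ΔF/λ_P = 0.02712/0.07904 = 0.343 K.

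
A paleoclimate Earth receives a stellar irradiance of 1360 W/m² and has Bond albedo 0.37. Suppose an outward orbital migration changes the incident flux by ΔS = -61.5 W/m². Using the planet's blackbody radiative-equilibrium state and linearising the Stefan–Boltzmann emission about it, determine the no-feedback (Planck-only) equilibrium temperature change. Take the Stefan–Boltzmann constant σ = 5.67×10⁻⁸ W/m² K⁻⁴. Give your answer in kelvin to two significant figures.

Unperturbed T_e = [1360·(1−0.37)/(4σ)]^¼ = 247.9 K.
ΔF = Δ[S(1−α)]/4 = (1−0.37)·-61.5/4 = -9.686 W/m².
Linearising σT⁴ gives d(σT⁴)/dT = 4σT_e³ = 3.456 W/m² per K.
Hence the no-feedback warming is ΔF/(4σT_e³) = -2.80 K.

-2.8 K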